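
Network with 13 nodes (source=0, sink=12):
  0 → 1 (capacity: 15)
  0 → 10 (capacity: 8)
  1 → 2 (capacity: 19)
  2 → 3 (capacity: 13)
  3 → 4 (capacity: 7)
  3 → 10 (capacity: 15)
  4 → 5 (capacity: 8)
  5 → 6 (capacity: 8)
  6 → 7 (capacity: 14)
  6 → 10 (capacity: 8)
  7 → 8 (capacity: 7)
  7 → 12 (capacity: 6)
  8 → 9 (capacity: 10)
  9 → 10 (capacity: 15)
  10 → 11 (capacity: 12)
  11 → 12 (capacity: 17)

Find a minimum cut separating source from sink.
Min cut value = 18, edges: (7,12), (10,11)

Min cut value: 18
Partition: S = [0, 1, 2, 3, 4, 5, 6, 7, 8, 9, 10], T = [11, 12]
Cut edges: (7,12), (10,11)

By max-flow min-cut theorem, max flow = min cut = 18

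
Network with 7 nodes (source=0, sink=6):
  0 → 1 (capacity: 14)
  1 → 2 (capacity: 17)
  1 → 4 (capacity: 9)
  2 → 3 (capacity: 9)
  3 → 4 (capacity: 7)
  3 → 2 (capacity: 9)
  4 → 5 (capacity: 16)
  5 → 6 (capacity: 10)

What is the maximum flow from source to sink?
Maximum flow = 10

Max flow: 10

Flow assignment:
  0 → 1: 10/14
  1 → 2: 5/17
  1 → 4: 5/9
  2 → 3: 5/9
  3 → 4: 5/7
  4 → 5: 10/16
  5 → 6: 10/10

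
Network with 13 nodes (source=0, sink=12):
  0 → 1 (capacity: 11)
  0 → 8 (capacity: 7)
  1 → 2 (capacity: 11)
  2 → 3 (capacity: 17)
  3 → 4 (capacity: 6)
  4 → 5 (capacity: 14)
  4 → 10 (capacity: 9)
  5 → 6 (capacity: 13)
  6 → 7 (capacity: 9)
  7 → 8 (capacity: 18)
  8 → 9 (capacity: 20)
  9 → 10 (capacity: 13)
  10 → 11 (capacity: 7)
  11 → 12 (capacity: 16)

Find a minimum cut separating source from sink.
Min cut value = 7, edges: (10,11)

Min cut value: 7
Partition: S = [0, 1, 2, 3, 4, 5, 6, 7, 8, 9, 10], T = [11, 12]
Cut edges: (10,11)

By max-flow min-cut theorem, max flow = min cut = 7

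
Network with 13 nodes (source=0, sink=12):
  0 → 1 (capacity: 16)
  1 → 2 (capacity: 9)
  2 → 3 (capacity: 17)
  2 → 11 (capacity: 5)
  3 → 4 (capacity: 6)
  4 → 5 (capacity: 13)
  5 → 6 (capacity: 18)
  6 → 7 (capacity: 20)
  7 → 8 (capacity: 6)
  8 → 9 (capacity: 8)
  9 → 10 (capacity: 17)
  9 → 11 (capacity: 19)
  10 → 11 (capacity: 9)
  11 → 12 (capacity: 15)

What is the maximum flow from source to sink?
Maximum flow = 9

Max flow: 9

Flow assignment:
  0 → 1: 9/16
  1 → 2: 9/9
  2 → 3: 4/17
  2 → 11: 5/5
  3 → 4: 4/6
  4 → 5: 4/13
  5 → 6: 4/18
  6 → 7: 4/20
  7 → 8: 4/6
  8 → 9: 4/8
  9 → 11: 4/19
  11 → 12: 9/15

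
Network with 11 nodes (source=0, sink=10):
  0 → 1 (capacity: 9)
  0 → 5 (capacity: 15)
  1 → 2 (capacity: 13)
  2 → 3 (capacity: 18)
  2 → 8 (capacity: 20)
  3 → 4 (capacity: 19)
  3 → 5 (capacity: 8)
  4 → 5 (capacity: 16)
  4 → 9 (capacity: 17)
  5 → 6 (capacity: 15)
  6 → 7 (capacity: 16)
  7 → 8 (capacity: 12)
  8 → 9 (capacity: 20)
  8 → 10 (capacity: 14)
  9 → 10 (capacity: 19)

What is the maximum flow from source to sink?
Maximum flow = 21

Max flow: 21

Flow assignment:
  0 → 1: 9/9
  0 → 5: 12/15
  1 → 2: 9/13
  2 → 8: 9/20
  5 → 6: 12/15
  6 → 7: 12/16
  7 → 8: 12/12
  8 → 9: 7/20
  8 → 10: 14/14
  9 → 10: 7/19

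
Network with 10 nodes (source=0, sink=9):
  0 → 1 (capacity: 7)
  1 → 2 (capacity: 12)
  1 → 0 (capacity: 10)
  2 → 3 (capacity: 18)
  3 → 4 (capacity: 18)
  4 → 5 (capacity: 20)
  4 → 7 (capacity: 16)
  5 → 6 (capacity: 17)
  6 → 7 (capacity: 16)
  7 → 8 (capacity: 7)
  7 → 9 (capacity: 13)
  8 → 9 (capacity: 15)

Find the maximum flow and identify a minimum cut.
Max flow = 7, Min cut edges: (0,1)

Maximum flow: 7
Minimum cut: (0,1)
Partition: S = [0], T = [1, 2, 3, 4, 5, 6, 7, 8, 9]

Max-flow min-cut theorem verified: both equal 7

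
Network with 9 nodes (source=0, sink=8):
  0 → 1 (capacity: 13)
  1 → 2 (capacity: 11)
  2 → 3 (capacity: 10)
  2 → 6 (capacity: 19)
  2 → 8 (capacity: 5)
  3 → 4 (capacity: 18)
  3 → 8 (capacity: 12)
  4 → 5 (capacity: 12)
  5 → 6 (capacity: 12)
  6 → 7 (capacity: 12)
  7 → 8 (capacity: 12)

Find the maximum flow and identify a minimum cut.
Max flow = 11, Min cut edges: (1,2)

Maximum flow: 11
Minimum cut: (1,2)
Partition: S = [0, 1], T = [2, 3, 4, 5, 6, 7, 8]

Max-flow min-cut theorem verified: both equal 11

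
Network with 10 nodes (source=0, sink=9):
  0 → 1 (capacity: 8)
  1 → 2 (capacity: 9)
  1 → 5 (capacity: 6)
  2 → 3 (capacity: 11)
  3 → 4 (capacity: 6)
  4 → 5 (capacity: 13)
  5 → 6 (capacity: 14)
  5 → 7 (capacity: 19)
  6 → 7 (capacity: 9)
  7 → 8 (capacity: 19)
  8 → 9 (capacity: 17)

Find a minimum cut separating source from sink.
Min cut value = 8, edges: (0,1)

Min cut value: 8
Partition: S = [0], T = [1, 2, 3, 4, 5, 6, 7, 8, 9]
Cut edges: (0,1)

By max-flow min-cut theorem, max flow = min cut = 8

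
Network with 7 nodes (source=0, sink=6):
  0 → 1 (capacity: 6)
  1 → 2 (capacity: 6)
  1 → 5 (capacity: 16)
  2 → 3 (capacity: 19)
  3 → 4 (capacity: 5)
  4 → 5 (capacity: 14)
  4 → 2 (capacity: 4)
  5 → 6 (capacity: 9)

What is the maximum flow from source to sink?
Maximum flow = 6

Max flow: 6

Flow assignment:
  0 → 1: 6/6
  1 → 5: 6/16
  5 → 6: 6/9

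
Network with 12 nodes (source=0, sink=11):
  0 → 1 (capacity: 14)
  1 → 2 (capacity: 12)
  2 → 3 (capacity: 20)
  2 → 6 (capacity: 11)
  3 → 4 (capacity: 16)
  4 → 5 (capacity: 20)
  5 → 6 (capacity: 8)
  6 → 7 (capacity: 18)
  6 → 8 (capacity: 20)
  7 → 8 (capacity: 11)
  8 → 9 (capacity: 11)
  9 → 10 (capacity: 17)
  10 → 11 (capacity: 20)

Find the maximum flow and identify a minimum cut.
Max flow = 11, Min cut edges: (8,9)

Maximum flow: 11
Minimum cut: (8,9)
Partition: S = [0, 1, 2, 3, 4, 5, 6, 7, 8], T = [9, 10, 11]

Max-flow min-cut theorem verified: both equal 11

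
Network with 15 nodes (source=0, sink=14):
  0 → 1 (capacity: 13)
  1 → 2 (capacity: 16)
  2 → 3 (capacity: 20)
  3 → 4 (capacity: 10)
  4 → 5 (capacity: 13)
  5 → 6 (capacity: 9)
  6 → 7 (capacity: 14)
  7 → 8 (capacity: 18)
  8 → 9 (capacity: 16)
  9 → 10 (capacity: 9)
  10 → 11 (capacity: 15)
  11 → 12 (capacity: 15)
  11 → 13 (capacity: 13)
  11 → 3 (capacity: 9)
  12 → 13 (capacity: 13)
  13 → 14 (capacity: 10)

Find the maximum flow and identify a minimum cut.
Max flow = 9, Min cut edges: (9,10)

Maximum flow: 9
Minimum cut: (9,10)
Partition: S = [0, 1, 2, 3, 4, 5, 6, 7, 8, 9], T = [10, 11, 12, 13, 14]

Max-flow min-cut theorem verified: both equal 9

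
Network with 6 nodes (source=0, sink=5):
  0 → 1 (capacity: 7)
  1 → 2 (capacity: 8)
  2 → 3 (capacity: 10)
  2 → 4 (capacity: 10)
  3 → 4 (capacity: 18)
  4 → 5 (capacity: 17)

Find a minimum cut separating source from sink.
Min cut value = 7, edges: (0,1)

Min cut value: 7
Partition: S = [0], T = [1, 2, 3, 4, 5]
Cut edges: (0,1)

By max-flow min-cut theorem, max flow = min cut = 7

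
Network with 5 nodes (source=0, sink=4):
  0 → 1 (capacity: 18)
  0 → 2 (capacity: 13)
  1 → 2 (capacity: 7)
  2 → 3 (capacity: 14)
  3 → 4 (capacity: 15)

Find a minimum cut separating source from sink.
Min cut value = 14, edges: (2,3)

Min cut value: 14
Partition: S = [0, 1, 2], T = [3, 4]
Cut edges: (2,3)

By max-flow min-cut theorem, max flow = min cut = 14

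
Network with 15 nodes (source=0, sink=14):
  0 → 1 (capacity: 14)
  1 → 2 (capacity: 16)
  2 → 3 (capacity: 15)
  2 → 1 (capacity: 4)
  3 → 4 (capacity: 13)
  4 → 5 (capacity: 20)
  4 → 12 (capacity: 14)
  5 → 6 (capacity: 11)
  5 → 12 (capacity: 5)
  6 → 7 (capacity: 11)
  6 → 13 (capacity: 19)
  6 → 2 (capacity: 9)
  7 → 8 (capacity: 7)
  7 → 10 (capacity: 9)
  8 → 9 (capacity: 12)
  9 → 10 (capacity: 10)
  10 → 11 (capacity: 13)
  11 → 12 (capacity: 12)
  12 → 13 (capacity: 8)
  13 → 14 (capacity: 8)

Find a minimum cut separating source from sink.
Min cut value = 8, edges: (13,14)

Min cut value: 8
Partition: S = [0, 1, 2, 3, 4, 5, 6, 7, 8, 9, 10, 11, 12, 13], T = [14]
Cut edges: (13,14)

By max-flow min-cut theorem, max flow = min cut = 8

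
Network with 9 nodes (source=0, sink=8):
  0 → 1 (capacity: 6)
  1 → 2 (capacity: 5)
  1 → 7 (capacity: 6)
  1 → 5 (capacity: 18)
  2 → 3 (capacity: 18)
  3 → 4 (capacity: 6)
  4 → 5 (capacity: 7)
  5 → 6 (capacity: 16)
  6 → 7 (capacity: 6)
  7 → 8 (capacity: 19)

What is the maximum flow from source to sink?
Maximum flow = 6

Max flow: 6

Flow assignment:
  0 → 1: 6/6
  1 → 7: 6/6
  7 → 8: 6/19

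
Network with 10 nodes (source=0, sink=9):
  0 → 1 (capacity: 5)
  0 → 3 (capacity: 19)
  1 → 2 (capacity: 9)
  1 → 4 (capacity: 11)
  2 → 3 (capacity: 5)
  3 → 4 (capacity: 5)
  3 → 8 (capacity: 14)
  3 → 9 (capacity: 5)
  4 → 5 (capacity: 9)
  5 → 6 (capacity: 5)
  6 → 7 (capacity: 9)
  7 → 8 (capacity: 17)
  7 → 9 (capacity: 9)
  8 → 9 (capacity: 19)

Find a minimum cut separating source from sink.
Min cut value = 24, edges: (3,8), (3,9), (5,6)

Min cut value: 24
Partition: S = [0, 1, 2, 3, 4, 5], T = [6, 7, 8, 9]
Cut edges: (3,8), (3,9), (5,6)

By max-flow min-cut theorem, max flow = min cut = 24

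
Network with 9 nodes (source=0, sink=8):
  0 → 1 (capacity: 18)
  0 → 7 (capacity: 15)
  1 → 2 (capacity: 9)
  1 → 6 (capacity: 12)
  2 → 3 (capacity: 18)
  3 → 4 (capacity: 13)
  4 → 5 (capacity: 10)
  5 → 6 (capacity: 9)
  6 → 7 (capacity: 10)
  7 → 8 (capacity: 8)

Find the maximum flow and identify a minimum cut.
Max flow = 8, Min cut edges: (7,8)

Maximum flow: 8
Minimum cut: (7,8)
Partition: S = [0, 1, 2, 3, 4, 5, 6, 7], T = [8]

Max-flow min-cut theorem verified: both equal 8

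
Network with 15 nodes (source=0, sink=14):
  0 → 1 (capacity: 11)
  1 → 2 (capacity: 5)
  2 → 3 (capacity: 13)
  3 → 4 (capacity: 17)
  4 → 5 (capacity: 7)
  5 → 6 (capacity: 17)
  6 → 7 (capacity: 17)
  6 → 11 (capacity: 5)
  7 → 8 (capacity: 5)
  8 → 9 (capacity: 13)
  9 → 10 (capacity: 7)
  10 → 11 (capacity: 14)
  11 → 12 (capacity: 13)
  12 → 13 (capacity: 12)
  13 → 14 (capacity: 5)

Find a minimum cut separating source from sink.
Min cut value = 5, edges: (13,14)

Min cut value: 5
Partition: S = [0, 1, 2, 3, 4, 5, 6, 7, 8, 9, 10, 11, 12, 13], T = [14]
Cut edges: (13,14)

By max-flow min-cut theorem, max flow = min cut = 5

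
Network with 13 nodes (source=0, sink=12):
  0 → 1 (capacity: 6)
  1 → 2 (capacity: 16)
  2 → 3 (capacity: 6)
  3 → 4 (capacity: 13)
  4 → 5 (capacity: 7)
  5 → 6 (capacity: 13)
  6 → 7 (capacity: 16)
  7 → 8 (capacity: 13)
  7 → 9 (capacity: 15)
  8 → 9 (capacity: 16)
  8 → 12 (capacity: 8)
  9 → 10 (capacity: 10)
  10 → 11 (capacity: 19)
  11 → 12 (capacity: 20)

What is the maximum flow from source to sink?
Maximum flow = 6

Max flow: 6

Flow assignment:
  0 → 1: 6/6
  1 → 2: 6/16
  2 → 3: 6/6
  3 → 4: 6/13
  4 → 5: 6/7
  5 → 6: 6/13
  6 → 7: 6/16
  7 → 8: 6/13
  8 → 12: 6/8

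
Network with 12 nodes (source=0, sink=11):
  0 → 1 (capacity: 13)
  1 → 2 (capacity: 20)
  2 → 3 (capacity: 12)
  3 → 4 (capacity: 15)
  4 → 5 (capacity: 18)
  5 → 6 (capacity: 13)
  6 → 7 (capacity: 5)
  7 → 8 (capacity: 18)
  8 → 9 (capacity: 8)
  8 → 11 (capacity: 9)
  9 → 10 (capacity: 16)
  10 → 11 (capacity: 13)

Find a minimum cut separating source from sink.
Min cut value = 5, edges: (6,7)

Min cut value: 5
Partition: S = [0, 1, 2, 3, 4, 5, 6], T = [7, 8, 9, 10, 11]
Cut edges: (6,7)

By max-flow min-cut theorem, max flow = min cut = 5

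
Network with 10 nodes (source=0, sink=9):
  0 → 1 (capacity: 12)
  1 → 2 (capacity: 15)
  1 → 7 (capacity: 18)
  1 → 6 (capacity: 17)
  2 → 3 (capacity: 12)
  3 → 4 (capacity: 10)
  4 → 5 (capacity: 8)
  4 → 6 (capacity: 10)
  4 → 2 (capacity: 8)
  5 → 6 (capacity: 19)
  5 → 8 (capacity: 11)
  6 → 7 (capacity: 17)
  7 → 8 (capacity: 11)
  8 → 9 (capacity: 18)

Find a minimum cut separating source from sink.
Min cut value = 12, edges: (0,1)

Min cut value: 12
Partition: S = [0], T = [1, 2, 3, 4, 5, 6, 7, 8, 9]
Cut edges: (0,1)

By max-flow min-cut theorem, max flow = min cut = 12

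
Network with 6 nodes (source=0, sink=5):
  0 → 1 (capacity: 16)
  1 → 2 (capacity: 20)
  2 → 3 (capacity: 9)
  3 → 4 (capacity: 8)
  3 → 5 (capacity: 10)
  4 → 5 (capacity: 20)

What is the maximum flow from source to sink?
Maximum flow = 9

Max flow: 9

Flow assignment:
  0 → 1: 9/16
  1 → 2: 9/20
  2 → 3: 9/9
  3 → 5: 9/10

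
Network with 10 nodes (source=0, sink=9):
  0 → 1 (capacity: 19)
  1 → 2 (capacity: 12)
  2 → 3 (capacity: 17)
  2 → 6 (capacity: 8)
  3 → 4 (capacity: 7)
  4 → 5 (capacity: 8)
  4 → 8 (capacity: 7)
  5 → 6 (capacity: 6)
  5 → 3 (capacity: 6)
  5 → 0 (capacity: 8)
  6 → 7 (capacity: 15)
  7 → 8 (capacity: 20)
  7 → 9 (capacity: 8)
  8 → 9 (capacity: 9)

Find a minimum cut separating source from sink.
Min cut value = 12, edges: (1,2)

Min cut value: 12
Partition: S = [0, 1], T = [2, 3, 4, 5, 6, 7, 8, 9]
Cut edges: (1,2)

By max-flow min-cut theorem, max flow = min cut = 12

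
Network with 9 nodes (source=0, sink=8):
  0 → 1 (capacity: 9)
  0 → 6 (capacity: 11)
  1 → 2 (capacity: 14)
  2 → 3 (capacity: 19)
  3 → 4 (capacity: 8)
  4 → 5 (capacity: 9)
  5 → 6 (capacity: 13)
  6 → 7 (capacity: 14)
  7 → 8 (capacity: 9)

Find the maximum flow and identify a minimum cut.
Max flow = 9, Min cut edges: (7,8)

Maximum flow: 9
Minimum cut: (7,8)
Partition: S = [0, 1, 2, 3, 4, 5, 6, 7], T = [8]

Max-flow min-cut theorem verified: both equal 9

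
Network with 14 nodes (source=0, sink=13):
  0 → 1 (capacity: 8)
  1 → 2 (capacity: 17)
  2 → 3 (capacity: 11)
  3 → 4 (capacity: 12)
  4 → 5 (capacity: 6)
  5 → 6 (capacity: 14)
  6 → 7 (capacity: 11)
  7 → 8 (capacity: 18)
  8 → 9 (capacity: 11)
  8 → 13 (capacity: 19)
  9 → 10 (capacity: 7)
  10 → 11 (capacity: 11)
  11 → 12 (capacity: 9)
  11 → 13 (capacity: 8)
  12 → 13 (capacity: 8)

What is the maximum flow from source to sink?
Maximum flow = 6

Max flow: 6

Flow assignment:
  0 → 1: 6/8
  1 → 2: 6/17
  2 → 3: 6/11
  3 → 4: 6/12
  4 → 5: 6/6
  5 → 6: 6/14
  6 → 7: 6/11
  7 → 8: 6/18
  8 → 13: 6/19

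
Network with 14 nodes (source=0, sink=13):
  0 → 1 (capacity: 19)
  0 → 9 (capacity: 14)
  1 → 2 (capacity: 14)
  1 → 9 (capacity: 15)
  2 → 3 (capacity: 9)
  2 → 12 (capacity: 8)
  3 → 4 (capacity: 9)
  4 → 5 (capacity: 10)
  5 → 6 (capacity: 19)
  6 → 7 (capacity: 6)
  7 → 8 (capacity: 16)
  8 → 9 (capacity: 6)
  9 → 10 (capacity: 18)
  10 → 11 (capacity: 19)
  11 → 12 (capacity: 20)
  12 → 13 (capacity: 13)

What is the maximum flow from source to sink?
Maximum flow = 13

Max flow: 13

Flow assignment:
  0 → 1: 12/19
  0 → 9: 1/14
  1 → 2: 8/14
  1 → 9: 4/15
  2 → 12: 8/8
  9 → 10: 5/18
  10 → 11: 5/19
  11 → 12: 5/20
  12 → 13: 13/13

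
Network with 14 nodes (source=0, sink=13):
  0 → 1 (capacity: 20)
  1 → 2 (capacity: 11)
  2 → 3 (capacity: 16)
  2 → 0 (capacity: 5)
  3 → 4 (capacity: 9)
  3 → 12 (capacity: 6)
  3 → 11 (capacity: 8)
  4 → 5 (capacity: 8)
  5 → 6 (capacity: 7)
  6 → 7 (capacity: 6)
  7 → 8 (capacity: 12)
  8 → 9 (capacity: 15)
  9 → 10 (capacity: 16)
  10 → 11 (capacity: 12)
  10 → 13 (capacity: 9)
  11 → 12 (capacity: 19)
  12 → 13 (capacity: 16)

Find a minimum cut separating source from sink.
Min cut value = 11, edges: (1,2)

Min cut value: 11
Partition: S = [0, 1], T = [2, 3, 4, 5, 6, 7, 8, 9, 10, 11, 12, 13]
Cut edges: (1,2)

By max-flow min-cut theorem, max flow = min cut = 11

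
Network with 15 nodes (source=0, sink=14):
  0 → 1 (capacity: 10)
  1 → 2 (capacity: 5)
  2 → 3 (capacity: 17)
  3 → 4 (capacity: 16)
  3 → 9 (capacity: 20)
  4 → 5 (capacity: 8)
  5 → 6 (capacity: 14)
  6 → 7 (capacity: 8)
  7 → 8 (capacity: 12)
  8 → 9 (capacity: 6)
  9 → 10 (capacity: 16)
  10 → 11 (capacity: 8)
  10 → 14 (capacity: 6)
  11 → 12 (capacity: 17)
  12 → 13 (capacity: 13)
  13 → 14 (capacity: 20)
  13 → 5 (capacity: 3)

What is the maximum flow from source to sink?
Maximum flow = 5

Max flow: 5

Flow assignment:
  0 → 1: 5/10
  1 → 2: 5/5
  2 → 3: 5/17
  3 → 9: 5/20
  9 → 10: 5/16
  10 → 14: 5/6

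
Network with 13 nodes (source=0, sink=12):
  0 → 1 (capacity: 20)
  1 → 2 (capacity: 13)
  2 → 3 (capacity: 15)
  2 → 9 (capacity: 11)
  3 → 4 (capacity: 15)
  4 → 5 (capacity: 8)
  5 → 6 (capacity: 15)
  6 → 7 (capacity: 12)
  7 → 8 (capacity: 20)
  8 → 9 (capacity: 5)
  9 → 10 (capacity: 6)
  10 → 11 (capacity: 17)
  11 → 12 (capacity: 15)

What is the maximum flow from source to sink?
Maximum flow = 6

Max flow: 6

Flow assignment:
  0 → 1: 6/20
  1 → 2: 6/13
  2 → 3: 2/15
  2 → 9: 4/11
  3 → 4: 2/15
  4 → 5: 2/8
  5 → 6: 2/15
  6 → 7: 2/12
  7 → 8: 2/20
  8 → 9: 2/5
  9 → 10: 6/6
  10 → 11: 6/17
  11 → 12: 6/15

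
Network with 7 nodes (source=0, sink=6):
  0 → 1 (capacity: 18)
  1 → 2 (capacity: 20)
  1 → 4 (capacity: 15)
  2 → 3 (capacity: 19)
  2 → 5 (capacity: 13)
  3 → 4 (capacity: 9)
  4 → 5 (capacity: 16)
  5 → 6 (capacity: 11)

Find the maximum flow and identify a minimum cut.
Max flow = 11, Min cut edges: (5,6)

Maximum flow: 11
Minimum cut: (5,6)
Partition: S = [0, 1, 2, 3, 4, 5], T = [6]

Max-flow min-cut theorem verified: both equal 11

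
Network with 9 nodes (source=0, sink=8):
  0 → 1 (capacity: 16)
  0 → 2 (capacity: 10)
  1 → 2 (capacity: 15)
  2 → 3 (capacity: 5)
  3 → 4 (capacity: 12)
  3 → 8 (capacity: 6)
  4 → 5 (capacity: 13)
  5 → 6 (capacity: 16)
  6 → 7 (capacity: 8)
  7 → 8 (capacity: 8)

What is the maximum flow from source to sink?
Maximum flow = 5

Max flow: 5

Flow assignment:
  0 → 1: 5/16
  1 → 2: 5/15
  2 → 3: 5/5
  3 → 8: 5/6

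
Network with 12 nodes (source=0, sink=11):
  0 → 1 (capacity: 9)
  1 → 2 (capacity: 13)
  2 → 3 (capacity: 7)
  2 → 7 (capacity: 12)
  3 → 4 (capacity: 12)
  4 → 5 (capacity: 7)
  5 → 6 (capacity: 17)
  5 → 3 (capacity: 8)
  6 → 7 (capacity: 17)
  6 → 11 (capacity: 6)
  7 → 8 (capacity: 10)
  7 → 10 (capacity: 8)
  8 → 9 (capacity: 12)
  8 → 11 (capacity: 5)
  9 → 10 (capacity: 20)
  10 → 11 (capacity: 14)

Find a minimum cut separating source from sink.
Min cut value = 9, edges: (0,1)

Min cut value: 9
Partition: S = [0], T = [1, 2, 3, 4, 5, 6, 7, 8, 9, 10, 11]
Cut edges: (0,1)

By max-flow min-cut theorem, max flow = min cut = 9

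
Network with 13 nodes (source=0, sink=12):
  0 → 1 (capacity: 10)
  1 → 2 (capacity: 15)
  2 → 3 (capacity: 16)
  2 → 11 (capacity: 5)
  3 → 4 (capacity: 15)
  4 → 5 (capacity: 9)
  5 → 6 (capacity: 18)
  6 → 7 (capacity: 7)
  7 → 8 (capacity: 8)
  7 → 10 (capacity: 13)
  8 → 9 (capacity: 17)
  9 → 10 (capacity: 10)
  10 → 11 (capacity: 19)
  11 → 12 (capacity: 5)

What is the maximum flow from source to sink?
Maximum flow = 5

Max flow: 5

Flow assignment:
  0 → 1: 5/10
  1 → 2: 5/15
  2 → 3: 5/16
  3 → 4: 5/15
  4 → 5: 5/9
  5 → 6: 5/18
  6 → 7: 5/7
  7 → 10: 5/13
  10 → 11: 5/19
  11 → 12: 5/5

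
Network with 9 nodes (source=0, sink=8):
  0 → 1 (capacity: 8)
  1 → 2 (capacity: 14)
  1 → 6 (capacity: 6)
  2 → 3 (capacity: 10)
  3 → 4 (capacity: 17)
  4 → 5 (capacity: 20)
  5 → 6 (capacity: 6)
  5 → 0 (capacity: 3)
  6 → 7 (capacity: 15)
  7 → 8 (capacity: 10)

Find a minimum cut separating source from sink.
Min cut value = 8, edges: (0,1)

Min cut value: 8
Partition: S = [0], T = [1, 2, 3, 4, 5, 6, 7, 8]
Cut edges: (0,1)

By max-flow min-cut theorem, max flow = min cut = 8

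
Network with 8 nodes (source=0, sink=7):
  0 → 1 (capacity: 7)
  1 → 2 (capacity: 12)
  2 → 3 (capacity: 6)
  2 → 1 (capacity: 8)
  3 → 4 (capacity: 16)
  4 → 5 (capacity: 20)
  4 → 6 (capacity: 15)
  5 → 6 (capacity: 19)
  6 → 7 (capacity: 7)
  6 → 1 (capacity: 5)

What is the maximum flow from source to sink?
Maximum flow = 6

Max flow: 6

Flow assignment:
  0 → 1: 6/7
  1 → 2: 6/12
  2 → 3: 6/6
  3 → 4: 6/16
  4 → 6: 6/15
  6 → 7: 6/7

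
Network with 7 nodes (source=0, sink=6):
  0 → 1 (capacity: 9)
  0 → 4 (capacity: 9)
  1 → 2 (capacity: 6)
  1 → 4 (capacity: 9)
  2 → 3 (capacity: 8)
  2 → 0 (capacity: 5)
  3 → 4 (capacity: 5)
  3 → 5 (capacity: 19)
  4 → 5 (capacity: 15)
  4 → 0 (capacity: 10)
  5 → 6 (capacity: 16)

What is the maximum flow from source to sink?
Maximum flow = 16

Max flow: 16

Flow assignment:
  0 → 1: 9/9
  0 → 4: 9/9
  1 → 2: 3/6
  1 → 4: 6/9
  2 → 3: 1/8
  2 → 0: 2/5
  3 → 5: 1/19
  4 → 5: 15/15
  5 → 6: 16/16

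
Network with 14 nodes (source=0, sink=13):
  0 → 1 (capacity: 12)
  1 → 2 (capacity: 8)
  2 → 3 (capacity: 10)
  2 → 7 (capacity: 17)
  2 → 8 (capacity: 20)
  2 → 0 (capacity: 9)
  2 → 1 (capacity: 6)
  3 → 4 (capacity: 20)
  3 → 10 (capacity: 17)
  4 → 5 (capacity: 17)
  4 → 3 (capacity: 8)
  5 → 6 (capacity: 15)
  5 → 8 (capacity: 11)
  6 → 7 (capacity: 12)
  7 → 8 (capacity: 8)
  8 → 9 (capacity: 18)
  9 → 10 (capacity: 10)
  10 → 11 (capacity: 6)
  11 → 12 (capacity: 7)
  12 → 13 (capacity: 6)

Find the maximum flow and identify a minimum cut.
Max flow = 6, Min cut edges: (12,13)

Maximum flow: 6
Minimum cut: (12,13)
Partition: S = [0, 1, 2, 3, 4, 5, 6, 7, 8, 9, 10, 11, 12], T = [13]

Max-flow min-cut theorem verified: both equal 6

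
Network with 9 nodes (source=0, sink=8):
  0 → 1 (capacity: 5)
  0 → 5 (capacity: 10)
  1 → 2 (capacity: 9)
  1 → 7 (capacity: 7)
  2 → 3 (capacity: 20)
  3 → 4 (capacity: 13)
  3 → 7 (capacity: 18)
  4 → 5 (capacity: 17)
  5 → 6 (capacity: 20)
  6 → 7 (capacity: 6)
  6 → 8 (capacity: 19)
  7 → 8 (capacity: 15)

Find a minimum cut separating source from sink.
Min cut value = 15, edges: (0,1), (0,5)

Min cut value: 15
Partition: S = [0], T = [1, 2, 3, 4, 5, 6, 7, 8]
Cut edges: (0,1), (0,5)

By max-flow min-cut theorem, max flow = min cut = 15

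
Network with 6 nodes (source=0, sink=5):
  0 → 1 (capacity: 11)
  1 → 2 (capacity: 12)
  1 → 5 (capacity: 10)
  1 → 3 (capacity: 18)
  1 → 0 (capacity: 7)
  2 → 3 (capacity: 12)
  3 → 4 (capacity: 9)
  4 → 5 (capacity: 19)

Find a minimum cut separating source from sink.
Min cut value = 11, edges: (0,1)

Min cut value: 11
Partition: S = [0], T = [1, 2, 3, 4, 5]
Cut edges: (0,1)

By max-flow min-cut theorem, max flow = min cut = 11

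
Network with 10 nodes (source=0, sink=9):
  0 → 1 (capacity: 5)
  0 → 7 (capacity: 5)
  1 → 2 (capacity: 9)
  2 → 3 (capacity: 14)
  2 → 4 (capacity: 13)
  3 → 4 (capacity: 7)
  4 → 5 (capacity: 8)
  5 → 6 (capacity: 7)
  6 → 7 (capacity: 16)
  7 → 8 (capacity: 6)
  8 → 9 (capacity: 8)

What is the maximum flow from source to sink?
Maximum flow = 6

Max flow: 6

Flow assignment:
  0 → 1: 5/5
  0 → 7: 1/5
  1 → 2: 5/9
  2 → 4: 5/13
  4 → 5: 5/8
  5 → 6: 5/7
  6 → 7: 5/16
  7 → 8: 6/6
  8 → 9: 6/8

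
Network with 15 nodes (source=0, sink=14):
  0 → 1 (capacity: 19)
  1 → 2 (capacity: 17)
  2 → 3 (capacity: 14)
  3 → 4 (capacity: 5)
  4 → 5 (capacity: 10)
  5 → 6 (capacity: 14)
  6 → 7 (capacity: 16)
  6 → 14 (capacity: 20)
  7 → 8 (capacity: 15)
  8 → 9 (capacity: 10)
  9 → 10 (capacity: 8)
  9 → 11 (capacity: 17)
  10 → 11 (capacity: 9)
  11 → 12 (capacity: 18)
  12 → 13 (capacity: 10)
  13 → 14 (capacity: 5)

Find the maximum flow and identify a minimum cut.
Max flow = 5, Min cut edges: (3,4)

Maximum flow: 5
Minimum cut: (3,4)
Partition: S = [0, 1, 2, 3], T = [4, 5, 6, 7, 8, 9, 10, 11, 12, 13, 14]

Max-flow min-cut theorem verified: both equal 5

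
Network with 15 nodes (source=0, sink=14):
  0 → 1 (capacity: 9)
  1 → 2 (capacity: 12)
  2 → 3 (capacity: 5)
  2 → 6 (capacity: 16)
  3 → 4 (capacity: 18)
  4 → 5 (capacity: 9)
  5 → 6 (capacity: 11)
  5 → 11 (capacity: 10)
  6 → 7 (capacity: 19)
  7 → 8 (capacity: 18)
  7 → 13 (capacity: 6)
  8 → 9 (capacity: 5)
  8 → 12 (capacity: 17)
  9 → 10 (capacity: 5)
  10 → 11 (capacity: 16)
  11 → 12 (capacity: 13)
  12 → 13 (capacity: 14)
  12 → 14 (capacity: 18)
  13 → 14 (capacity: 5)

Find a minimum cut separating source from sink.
Min cut value = 9, edges: (0,1)

Min cut value: 9
Partition: S = [0], T = [1, 2, 3, 4, 5, 6, 7, 8, 9, 10, 11, 12, 13, 14]
Cut edges: (0,1)

By max-flow min-cut theorem, max flow = min cut = 9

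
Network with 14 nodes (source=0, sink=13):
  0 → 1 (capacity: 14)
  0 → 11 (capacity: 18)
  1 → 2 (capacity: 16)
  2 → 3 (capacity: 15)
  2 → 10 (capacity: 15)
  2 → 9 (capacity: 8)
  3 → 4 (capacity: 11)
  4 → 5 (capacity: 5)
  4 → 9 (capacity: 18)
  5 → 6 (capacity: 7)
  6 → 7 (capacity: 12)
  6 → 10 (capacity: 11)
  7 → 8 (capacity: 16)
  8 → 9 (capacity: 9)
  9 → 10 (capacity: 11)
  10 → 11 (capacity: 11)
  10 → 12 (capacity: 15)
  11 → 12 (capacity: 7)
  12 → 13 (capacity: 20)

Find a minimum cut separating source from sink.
Min cut value = 20, edges: (12,13)

Min cut value: 20
Partition: S = [0, 1, 2, 3, 4, 5, 6, 7, 8, 9, 10, 11, 12], T = [13]
Cut edges: (12,13)

By max-flow min-cut theorem, max flow = min cut = 20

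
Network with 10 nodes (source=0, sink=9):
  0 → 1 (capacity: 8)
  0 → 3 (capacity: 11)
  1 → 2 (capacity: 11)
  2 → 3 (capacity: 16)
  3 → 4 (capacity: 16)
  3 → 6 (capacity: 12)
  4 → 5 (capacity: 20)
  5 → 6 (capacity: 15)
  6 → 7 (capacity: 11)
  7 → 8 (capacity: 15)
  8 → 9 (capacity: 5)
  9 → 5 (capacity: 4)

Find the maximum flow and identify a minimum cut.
Max flow = 5, Min cut edges: (8,9)

Maximum flow: 5
Minimum cut: (8,9)
Partition: S = [0, 1, 2, 3, 4, 5, 6, 7, 8], T = [9]

Max-flow min-cut theorem verified: both equal 5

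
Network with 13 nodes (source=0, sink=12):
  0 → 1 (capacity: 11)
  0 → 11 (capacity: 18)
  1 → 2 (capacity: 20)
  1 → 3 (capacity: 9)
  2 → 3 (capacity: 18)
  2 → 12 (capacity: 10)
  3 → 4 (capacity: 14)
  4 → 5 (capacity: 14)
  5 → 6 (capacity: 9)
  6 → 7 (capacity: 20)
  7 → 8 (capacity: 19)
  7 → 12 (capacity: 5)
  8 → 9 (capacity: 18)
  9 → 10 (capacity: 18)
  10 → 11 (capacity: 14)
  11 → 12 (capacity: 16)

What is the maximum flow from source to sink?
Maximum flow = 27

Max flow: 27

Flow assignment:
  0 → 1: 11/11
  0 → 11: 16/18
  1 → 2: 11/20
  2 → 3: 1/18
  2 → 12: 10/10
  3 → 4: 1/14
  4 → 5: 1/14
  5 → 6: 1/9
  6 → 7: 1/20
  7 → 12: 1/5
  11 → 12: 16/16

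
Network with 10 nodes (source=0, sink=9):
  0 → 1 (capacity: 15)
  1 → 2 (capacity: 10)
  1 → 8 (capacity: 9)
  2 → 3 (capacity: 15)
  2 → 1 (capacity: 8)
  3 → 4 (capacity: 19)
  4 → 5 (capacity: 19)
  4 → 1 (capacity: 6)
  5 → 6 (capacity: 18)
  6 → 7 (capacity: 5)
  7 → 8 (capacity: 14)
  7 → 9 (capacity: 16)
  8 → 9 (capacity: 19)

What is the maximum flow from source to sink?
Maximum flow = 14

Max flow: 14

Flow assignment:
  0 → 1: 14/15
  1 → 2: 6/10
  1 → 8: 9/9
  2 → 3: 6/15
  3 → 4: 6/19
  4 → 5: 5/19
  4 → 1: 1/6
  5 → 6: 5/18
  6 → 7: 5/5
  7 → 9: 5/16
  8 → 9: 9/19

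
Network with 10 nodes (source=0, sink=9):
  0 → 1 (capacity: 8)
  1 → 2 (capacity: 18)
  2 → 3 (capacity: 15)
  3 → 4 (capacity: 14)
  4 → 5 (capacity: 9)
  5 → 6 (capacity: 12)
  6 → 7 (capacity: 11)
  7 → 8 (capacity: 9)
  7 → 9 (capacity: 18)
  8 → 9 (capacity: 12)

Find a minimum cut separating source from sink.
Min cut value = 8, edges: (0,1)

Min cut value: 8
Partition: S = [0], T = [1, 2, 3, 4, 5, 6, 7, 8, 9]
Cut edges: (0,1)

By max-flow min-cut theorem, max flow = min cut = 8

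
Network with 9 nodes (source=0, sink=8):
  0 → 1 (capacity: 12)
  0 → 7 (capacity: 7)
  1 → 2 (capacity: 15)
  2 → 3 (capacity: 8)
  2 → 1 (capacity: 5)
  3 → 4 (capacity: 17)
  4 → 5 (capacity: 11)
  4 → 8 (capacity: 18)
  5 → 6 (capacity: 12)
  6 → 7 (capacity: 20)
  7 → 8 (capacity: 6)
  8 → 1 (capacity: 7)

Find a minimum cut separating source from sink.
Min cut value = 14, edges: (2,3), (7,8)

Min cut value: 14
Partition: S = [0, 1, 2, 5, 6, 7], T = [3, 4, 8]
Cut edges: (2,3), (7,8)

By max-flow min-cut theorem, max flow = min cut = 14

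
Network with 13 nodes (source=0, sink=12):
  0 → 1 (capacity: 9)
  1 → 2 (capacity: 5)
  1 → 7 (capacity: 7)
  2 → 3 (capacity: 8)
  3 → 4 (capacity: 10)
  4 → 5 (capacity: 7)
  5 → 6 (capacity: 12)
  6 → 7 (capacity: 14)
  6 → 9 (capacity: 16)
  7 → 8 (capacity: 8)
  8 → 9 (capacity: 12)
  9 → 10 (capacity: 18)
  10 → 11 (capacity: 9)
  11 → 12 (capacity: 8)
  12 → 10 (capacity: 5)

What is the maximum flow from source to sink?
Maximum flow = 8

Max flow: 8

Flow assignment:
  0 → 1: 8/9
  1 → 2: 2/5
  1 → 7: 6/7
  2 → 3: 2/8
  3 → 4: 2/10
  4 → 5: 2/7
  5 → 6: 2/12
  6 → 7: 1/14
  6 → 9: 1/16
  7 → 8: 7/8
  8 → 9: 7/12
  9 → 10: 8/18
  10 → 11: 8/9
  11 → 12: 8/8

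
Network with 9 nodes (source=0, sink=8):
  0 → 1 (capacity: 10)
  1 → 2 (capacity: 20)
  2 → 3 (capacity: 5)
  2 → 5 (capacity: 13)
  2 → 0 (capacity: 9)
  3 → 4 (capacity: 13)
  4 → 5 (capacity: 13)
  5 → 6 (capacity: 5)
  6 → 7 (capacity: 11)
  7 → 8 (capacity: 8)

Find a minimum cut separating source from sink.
Min cut value = 5, edges: (5,6)

Min cut value: 5
Partition: S = [0, 1, 2, 3, 4, 5], T = [6, 7, 8]
Cut edges: (5,6)

By max-flow min-cut theorem, max flow = min cut = 5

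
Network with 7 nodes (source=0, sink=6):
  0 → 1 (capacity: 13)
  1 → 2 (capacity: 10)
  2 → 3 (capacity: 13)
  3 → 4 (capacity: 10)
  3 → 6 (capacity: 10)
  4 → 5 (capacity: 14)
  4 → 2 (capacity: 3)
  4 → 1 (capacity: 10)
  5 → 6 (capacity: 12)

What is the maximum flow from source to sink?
Maximum flow = 10

Max flow: 10

Flow assignment:
  0 → 1: 10/13
  1 → 2: 10/10
  2 → 3: 10/13
  3 → 6: 10/10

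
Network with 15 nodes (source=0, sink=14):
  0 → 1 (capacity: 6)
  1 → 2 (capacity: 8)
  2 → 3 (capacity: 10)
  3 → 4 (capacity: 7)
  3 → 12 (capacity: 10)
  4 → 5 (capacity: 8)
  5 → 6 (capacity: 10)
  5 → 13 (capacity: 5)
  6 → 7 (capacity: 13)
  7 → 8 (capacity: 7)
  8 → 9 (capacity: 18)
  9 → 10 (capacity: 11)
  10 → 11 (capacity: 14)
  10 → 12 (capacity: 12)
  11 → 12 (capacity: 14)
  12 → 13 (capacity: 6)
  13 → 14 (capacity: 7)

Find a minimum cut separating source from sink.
Min cut value = 6, edges: (0,1)

Min cut value: 6
Partition: S = [0], T = [1, 2, 3, 4, 5, 6, 7, 8, 9, 10, 11, 12, 13, 14]
Cut edges: (0,1)

By max-flow min-cut theorem, max flow = min cut = 6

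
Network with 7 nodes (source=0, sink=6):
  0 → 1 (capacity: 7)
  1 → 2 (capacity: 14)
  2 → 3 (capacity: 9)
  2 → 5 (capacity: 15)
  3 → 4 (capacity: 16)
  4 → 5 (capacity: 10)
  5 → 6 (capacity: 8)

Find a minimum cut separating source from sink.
Min cut value = 7, edges: (0,1)

Min cut value: 7
Partition: S = [0], T = [1, 2, 3, 4, 5, 6]
Cut edges: (0,1)

By max-flow min-cut theorem, max flow = min cut = 7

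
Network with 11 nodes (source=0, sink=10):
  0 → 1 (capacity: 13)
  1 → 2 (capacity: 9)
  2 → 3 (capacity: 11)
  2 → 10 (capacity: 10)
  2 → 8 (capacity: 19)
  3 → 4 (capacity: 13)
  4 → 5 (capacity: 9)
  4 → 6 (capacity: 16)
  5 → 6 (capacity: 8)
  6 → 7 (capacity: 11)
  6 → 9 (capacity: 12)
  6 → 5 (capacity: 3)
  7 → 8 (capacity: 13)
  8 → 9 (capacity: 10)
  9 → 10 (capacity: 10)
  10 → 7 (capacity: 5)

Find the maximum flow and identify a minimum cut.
Max flow = 9, Min cut edges: (1,2)

Maximum flow: 9
Minimum cut: (1,2)
Partition: S = [0, 1], T = [2, 3, 4, 5, 6, 7, 8, 9, 10]

Max-flow min-cut theorem verified: both equal 9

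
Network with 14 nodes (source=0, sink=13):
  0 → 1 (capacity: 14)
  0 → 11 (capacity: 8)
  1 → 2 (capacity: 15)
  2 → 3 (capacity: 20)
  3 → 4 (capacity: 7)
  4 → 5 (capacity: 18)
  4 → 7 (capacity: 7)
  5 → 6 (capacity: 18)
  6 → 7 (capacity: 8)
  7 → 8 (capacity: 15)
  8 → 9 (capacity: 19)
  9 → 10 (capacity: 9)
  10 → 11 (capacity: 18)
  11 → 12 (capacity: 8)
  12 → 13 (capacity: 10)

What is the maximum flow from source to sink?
Maximum flow = 8

Max flow: 8

Flow assignment:
  0 → 1: 7/14
  0 → 11: 1/8
  1 → 2: 7/15
  2 → 3: 7/20
  3 → 4: 7/7
  4 → 7: 7/7
  7 → 8: 7/15
  8 → 9: 7/19
  9 → 10: 7/9
  10 → 11: 7/18
  11 → 12: 8/8
  12 → 13: 8/10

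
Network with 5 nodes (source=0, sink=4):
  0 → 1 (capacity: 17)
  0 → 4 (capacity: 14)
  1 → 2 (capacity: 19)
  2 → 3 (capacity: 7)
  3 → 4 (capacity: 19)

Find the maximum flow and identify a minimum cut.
Max flow = 21, Min cut edges: (0,4), (2,3)

Maximum flow: 21
Minimum cut: (0,4), (2,3)
Partition: S = [0, 1, 2], T = [3, 4]

Max-flow min-cut theorem verified: both equal 21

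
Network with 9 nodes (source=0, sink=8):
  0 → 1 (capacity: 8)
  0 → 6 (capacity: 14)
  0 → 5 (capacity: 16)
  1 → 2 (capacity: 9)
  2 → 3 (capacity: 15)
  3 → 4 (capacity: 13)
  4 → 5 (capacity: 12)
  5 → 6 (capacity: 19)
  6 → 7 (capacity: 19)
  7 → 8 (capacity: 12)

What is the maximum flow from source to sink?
Maximum flow = 12

Max flow: 12

Flow assignment:
  0 → 1: 8/8
  0 → 5: 4/16
  1 → 2: 8/9
  2 → 3: 8/15
  3 → 4: 8/13
  4 → 5: 8/12
  5 → 6: 12/19
  6 → 7: 12/19
  7 → 8: 12/12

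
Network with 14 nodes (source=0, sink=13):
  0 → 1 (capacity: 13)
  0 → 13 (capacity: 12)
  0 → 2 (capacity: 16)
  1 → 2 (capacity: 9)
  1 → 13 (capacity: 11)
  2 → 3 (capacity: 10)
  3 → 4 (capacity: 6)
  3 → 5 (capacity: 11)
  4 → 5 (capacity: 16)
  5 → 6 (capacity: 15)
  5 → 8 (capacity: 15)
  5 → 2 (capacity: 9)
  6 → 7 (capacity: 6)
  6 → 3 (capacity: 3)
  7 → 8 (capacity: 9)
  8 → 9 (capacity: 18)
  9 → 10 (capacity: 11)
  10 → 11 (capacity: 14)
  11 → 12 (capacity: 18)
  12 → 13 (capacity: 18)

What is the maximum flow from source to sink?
Maximum flow = 33

Max flow: 33

Flow assignment:
  0 → 1: 11/13
  0 → 13: 12/12
  0 → 2: 10/16
  1 → 13: 11/11
  2 → 3: 10/10
  3 → 5: 10/11
  5 → 8: 10/15
  8 → 9: 10/18
  9 → 10: 10/11
  10 → 11: 10/14
  11 → 12: 10/18
  12 → 13: 10/18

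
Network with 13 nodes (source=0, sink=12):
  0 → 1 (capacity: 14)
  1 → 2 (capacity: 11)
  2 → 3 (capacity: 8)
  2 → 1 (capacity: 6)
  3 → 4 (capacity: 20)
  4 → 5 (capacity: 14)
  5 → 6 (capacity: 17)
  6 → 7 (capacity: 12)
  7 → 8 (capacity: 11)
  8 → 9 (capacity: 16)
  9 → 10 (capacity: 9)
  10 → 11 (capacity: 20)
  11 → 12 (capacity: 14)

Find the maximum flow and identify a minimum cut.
Max flow = 8, Min cut edges: (2,3)

Maximum flow: 8
Minimum cut: (2,3)
Partition: S = [0, 1, 2], T = [3, 4, 5, 6, 7, 8, 9, 10, 11, 12]

Max-flow min-cut theorem verified: both equal 8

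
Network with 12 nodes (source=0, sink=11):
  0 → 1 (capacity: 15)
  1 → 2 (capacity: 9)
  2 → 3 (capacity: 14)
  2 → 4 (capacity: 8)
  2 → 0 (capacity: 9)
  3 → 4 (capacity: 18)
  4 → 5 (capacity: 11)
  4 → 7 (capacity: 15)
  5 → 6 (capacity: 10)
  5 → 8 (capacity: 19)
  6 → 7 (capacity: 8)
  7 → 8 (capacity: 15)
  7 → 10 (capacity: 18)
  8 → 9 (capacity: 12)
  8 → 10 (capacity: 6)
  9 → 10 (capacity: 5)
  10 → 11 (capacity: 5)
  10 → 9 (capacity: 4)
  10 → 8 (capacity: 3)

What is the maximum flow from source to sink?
Maximum flow = 5

Max flow: 5

Flow assignment:
  0 → 1: 9/15
  1 → 2: 9/9
  2 → 3: 1/14
  2 → 4: 4/8
  2 → 0: 4/9
  3 → 4: 1/18
  4 → 7: 5/15
  7 → 10: 5/18
  10 → 11: 5/5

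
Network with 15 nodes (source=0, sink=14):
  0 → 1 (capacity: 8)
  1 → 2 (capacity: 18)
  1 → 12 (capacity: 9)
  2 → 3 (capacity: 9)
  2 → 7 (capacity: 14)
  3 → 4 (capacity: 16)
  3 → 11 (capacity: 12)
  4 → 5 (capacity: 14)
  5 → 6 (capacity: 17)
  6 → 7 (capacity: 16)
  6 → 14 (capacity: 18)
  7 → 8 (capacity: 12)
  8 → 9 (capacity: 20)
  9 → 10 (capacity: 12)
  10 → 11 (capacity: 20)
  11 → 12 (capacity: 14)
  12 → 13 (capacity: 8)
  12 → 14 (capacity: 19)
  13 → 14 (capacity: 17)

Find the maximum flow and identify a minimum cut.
Max flow = 8, Min cut edges: (0,1)

Maximum flow: 8
Minimum cut: (0,1)
Partition: S = [0], T = [1, 2, 3, 4, 5, 6, 7, 8, 9, 10, 11, 12, 13, 14]

Max-flow min-cut theorem verified: both equal 8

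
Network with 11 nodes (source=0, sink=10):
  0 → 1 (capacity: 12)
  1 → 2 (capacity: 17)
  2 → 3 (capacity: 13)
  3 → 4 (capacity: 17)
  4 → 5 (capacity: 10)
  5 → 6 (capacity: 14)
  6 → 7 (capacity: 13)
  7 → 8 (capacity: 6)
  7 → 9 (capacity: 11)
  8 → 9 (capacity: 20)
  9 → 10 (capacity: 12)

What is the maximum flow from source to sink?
Maximum flow = 10

Max flow: 10

Flow assignment:
  0 → 1: 10/12
  1 → 2: 10/17
  2 → 3: 10/13
  3 → 4: 10/17
  4 → 5: 10/10
  5 → 6: 10/14
  6 → 7: 10/13
  7 → 9: 10/11
  9 → 10: 10/12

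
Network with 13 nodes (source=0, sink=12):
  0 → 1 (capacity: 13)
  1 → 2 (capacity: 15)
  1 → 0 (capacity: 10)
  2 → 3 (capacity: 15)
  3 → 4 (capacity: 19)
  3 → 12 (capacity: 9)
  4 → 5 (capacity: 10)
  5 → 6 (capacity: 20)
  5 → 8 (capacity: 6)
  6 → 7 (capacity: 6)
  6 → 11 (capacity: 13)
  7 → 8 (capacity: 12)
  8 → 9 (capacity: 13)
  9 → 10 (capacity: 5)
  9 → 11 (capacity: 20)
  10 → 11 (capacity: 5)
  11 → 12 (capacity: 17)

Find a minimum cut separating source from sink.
Min cut value = 13, edges: (0,1)

Min cut value: 13
Partition: S = [0], T = [1, 2, 3, 4, 5, 6, 7, 8, 9, 10, 11, 12]
Cut edges: (0,1)

By max-flow min-cut theorem, max flow = min cut = 13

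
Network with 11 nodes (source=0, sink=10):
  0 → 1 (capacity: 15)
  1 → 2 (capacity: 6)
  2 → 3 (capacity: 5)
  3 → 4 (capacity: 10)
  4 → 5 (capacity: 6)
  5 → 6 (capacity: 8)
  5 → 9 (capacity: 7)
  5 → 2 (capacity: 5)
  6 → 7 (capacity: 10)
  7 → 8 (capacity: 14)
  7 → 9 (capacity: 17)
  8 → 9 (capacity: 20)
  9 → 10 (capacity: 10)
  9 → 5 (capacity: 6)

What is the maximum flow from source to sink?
Maximum flow = 5

Max flow: 5

Flow assignment:
  0 → 1: 5/15
  1 → 2: 5/6
  2 → 3: 5/5
  3 → 4: 5/10
  4 → 5: 5/6
  5 → 9: 5/7
  9 → 10: 5/10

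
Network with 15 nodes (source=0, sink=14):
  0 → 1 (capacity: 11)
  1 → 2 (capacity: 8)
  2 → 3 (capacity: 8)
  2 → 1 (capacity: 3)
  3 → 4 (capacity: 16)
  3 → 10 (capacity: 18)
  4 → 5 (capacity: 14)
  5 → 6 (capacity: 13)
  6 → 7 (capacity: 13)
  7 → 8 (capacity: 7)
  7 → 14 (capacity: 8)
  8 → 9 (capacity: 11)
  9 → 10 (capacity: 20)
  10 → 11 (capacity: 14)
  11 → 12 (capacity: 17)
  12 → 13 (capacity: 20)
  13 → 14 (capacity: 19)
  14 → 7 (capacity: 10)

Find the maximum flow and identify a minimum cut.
Max flow = 8, Min cut edges: (2,3)

Maximum flow: 8
Minimum cut: (2,3)
Partition: S = [0, 1, 2], T = [3, 4, 5, 6, 7, 8, 9, 10, 11, 12, 13, 14]

Max-flow min-cut theorem verified: both equal 8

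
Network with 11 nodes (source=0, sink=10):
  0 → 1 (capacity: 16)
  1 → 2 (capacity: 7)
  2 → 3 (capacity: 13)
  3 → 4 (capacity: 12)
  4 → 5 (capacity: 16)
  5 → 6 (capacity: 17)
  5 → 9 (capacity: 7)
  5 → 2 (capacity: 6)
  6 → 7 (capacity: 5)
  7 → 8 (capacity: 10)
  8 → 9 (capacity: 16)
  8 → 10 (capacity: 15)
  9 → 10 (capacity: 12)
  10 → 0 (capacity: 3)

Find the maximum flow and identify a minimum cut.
Max flow = 7, Min cut edges: (1,2)

Maximum flow: 7
Minimum cut: (1,2)
Partition: S = [0, 1], T = [2, 3, 4, 5, 6, 7, 8, 9, 10]

Max-flow min-cut theorem verified: both equal 7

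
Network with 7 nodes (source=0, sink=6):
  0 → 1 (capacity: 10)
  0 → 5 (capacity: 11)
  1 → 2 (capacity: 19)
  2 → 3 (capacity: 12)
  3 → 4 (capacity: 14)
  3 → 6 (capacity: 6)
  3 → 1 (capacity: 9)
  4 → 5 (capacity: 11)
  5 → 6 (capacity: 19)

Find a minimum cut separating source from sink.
Min cut value = 21, edges: (0,1), (0,5)

Min cut value: 21
Partition: S = [0], T = [1, 2, 3, 4, 5, 6]
Cut edges: (0,1), (0,5)

By max-flow min-cut theorem, max flow = min cut = 21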